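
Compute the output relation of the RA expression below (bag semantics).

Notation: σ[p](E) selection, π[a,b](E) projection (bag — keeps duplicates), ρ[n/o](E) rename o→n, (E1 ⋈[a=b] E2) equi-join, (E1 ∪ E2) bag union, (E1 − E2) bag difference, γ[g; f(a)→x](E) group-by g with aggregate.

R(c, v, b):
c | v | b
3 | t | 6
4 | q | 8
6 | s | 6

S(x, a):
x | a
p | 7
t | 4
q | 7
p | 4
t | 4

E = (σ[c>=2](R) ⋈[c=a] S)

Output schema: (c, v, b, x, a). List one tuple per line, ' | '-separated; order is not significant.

Row counts bottom-up:
  R → 3
  σ[c>=2](R) → 3
  S → 5
  (σ[c>=2](R) ⋈[c=a] S) → 3

== RESULT ==
c | v | b | x | a
4 | q | 8 | p | 4
4 | q | 8 | t | 4
4 | q | 8 | t | 4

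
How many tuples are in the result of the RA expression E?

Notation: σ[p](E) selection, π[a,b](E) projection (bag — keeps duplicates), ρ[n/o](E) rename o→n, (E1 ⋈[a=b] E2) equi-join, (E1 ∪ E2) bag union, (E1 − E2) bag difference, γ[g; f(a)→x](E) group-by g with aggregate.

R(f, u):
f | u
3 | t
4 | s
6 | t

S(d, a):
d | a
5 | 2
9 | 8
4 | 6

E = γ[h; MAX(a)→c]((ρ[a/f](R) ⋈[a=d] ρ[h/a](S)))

Stepwise |·|:
  R → 3
  ρ[a/f](R) → 3
  S → 3
  ρ[h/a](S) → 3
  (ρ[a/f](R) ⋈[a=d] ρ[h/a](S)) → 1
  γ[h; MAX(a)→c]((ρ[a/f](R) ⋈[a=d] ρ[h/a](S))) → 1

|E| = 1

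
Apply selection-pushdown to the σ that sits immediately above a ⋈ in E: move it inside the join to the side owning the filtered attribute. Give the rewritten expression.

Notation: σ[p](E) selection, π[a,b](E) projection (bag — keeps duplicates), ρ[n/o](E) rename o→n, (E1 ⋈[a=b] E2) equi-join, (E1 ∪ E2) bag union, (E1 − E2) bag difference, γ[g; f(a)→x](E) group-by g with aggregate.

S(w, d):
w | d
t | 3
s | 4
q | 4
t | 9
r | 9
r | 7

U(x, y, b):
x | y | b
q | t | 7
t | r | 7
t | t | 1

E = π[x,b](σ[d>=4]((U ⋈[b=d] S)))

σ filters on d, owned by the right side.
E' = π[x,b]((U ⋈[b=d] σ[d>=4](S)))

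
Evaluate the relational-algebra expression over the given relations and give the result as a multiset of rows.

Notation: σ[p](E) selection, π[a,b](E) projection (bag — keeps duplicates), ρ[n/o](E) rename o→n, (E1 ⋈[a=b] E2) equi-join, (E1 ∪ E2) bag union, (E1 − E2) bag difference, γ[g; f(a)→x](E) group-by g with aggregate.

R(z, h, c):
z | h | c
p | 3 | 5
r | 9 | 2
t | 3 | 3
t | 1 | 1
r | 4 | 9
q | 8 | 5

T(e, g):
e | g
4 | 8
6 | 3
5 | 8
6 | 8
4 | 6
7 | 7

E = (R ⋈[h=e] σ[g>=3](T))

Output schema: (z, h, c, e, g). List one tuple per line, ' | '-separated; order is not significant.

Per-node cardinality:
  R → 6
  T → 6
  σ[g>=3](T) → 6
  (R ⋈[h=e] σ[g>=3](T)) → 2

== RESULT ==
z | h | c | e | g
r | 4 | 9 | 4 | 6
r | 4 | 9 | 4 | 8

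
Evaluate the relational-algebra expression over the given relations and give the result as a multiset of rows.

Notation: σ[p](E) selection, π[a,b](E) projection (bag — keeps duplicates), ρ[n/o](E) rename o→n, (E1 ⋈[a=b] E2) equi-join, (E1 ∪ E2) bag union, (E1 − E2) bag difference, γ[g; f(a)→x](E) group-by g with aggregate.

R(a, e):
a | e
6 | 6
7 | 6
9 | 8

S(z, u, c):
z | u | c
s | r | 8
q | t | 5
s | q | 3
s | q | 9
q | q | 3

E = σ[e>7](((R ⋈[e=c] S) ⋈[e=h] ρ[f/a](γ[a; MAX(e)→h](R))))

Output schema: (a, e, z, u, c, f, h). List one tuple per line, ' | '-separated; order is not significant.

Per-node cardinality:
  R → 3
  S → 5
  (R ⋈[e=c] S) → 1
  R → 3
  γ[a; MAX(e)→h](R) → 3
  ρ[f/a](γ[a; MAX(e)→h](R)) → 3
  ((R ⋈[e=c] S) ⋈[e=h] ρ[f/a](γ[a; MAX(e)→h](R))) → 1
  σ[e>7](((R ⋈[e=c] S) ⋈[e=h] ρ[f/a](γ[a; MAX(e)→h](R)))) → 1

== RESULT ==
a | e | z | u | c | f | h
9 | 8 | s | r | 8 | 9 | 8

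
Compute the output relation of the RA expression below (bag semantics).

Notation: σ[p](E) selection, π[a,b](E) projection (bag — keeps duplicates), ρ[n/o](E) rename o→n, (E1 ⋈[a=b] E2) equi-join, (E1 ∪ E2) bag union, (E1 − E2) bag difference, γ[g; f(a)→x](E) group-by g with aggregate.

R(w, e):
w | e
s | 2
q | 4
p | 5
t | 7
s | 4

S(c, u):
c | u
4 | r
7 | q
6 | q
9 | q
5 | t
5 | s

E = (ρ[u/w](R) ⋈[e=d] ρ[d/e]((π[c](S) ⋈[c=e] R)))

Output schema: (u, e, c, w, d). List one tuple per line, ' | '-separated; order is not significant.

Row counts bottom-up:
  R → 5
  ρ[u/w](R) → 5
  S → 6
  π[c](S) → 6
  R → 5
  (π[c](S) ⋈[c=e] R) → 5
  ρ[d/e]((π[c](S) ⋈[c=e] R)) → 5
  (ρ[u/w](R) ⋈[e=d] ρ[d/e]((π[c](S) ⋈[c=e] R))) → 7

== RESULT ==
u | e | c | w | d
p | 5 | 5 | p | 5
p | 5 | 5 | p | 5
q | 4 | 4 | q | 4
q | 4 | 4 | s | 4
s | 4 | 4 | q | 4
s | 4 | 4 | s | 4
t | 7 | 7 | t | 7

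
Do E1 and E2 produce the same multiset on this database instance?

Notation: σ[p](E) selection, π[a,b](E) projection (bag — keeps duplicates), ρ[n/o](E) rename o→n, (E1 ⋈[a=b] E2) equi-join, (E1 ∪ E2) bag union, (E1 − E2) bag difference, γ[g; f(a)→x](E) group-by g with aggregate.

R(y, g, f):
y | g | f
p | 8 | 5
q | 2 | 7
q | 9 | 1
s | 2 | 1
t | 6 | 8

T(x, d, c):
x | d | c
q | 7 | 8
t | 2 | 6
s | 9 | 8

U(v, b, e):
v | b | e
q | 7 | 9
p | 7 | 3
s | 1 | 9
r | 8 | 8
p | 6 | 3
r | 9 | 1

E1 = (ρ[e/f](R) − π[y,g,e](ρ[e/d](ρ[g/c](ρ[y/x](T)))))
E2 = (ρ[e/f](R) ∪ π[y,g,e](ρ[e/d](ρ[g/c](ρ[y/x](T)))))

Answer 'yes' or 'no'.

E1 subexpression sizes:
  R → 5
  ρ[e/f](R) → 5
  T → 3
  ρ[y/x](T) → 3
  ρ[g/c](ρ[y/x](T)) → 3
  ρ[e/d](ρ[g/c](ρ[y/x](T))) → 3
  π[y,g,e](ρ[e/d](ρ[g/c](ρ[y/x](T)))) → 3
  (ρ[e/f](R) − π[y,g,e](ρ[e/d](ρ[g/c](ρ[y/x](T))))) → 5
E2 subexpression sizes:
  R → 5
  ρ[e/f](R) → 5
  T → 3
  ρ[y/x](T) → 3
  ρ[g/c](ρ[y/x](T)) → 3
  ρ[e/d](ρ[g/c](ρ[y/x](T))) → 3
  π[y,g,e](ρ[e/d](ρ[g/c](ρ[y/x](T)))) → 3
  (ρ[e/f](R) ∪ π[y,g,e](ρ[e/d](ρ[g/c](ρ[y/x](T))))) → 8

E1 result:
y | g | e
p | 8 | 5
q | 2 | 7
q | 9 | 1
s | 2 | 1
t | 6 | 8
E2 result:
y | g | e
p | 8 | 5
q | 2 | 7
q | 8 | 7
q | 9 | 1
s | 2 | 1
s | 8 | 9
t | 6 | 2
t | 6 | 8
Witness: ('s', 8, 9) appears 0× in E1 but 1× in E2.

no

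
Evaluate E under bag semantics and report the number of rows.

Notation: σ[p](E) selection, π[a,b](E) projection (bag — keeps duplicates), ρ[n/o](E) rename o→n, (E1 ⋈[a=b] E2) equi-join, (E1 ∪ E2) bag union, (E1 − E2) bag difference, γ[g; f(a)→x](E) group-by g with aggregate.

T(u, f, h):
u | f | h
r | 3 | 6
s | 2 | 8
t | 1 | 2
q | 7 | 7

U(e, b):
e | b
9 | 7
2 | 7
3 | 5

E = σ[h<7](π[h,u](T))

Per-node cardinality:
  T → 4
  π[h,u](T) → 4
  σ[h<7](π[h,u](T)) → 2

|E| = 2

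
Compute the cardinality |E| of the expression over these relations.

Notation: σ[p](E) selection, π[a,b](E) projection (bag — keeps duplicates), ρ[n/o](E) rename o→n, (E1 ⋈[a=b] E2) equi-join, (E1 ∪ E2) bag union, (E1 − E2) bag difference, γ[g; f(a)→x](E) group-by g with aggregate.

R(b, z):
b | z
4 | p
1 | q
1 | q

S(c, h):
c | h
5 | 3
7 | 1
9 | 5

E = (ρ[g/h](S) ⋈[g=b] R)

Subexpression sizes:
  S → 3
  ρ[g/h](S) → 3
  R → 3
  (ρ[g/h](S) ⋈[g=b] R) → 2

|E| = 2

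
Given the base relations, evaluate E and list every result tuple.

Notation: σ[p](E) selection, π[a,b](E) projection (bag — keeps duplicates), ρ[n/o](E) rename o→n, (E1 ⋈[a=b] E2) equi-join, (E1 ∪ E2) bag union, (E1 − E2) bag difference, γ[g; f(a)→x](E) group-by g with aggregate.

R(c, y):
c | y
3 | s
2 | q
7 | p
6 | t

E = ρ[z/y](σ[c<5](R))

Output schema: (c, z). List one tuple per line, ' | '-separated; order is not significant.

Subexpression sizes:
  R → 4
  σ[c<5](R) → 2
  ρ[z/y](σ[c<5](R)) → 2

== RESULT ==
c | z
2 | q
3 | s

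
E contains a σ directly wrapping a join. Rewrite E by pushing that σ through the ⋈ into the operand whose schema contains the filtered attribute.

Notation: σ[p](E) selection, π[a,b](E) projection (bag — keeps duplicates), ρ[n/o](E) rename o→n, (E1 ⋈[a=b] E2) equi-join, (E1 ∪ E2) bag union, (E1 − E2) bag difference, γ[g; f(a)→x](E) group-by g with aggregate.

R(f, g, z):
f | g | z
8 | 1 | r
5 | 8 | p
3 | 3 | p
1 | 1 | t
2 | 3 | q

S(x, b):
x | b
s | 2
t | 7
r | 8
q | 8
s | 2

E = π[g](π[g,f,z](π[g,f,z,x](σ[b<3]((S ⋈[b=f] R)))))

σ filters on b, owned by the left side.
E' = π[g](π[g,f,z](π[g,f,z,x]((σ[b<3](S) ⋈[b=f] R))))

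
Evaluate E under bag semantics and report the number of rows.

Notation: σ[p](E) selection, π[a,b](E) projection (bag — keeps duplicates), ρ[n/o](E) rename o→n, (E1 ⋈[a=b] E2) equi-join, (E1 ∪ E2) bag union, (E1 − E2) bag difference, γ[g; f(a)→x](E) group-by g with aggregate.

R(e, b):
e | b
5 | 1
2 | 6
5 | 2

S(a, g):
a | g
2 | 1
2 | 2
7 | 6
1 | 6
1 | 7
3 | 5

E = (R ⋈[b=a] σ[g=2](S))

Per-node cardinality:
  R → 3
  S → 6
  σ[g=2](S) → 1
  (R ⋈[b=a] σ[g=2](S)) → 1

|E| = 1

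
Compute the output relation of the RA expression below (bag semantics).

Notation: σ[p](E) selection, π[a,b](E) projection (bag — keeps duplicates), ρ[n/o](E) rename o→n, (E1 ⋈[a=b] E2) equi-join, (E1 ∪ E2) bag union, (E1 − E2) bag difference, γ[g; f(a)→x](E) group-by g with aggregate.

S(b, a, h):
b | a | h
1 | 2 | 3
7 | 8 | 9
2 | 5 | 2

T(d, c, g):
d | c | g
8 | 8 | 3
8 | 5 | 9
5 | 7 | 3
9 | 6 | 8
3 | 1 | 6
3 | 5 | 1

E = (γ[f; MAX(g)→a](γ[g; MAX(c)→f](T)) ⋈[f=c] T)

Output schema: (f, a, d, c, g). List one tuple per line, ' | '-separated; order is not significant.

Subexpression sizes:
  T → 6
  γ[g; MAX(c)→f](T) → 5
  γ[f; MAX(g)→a](γ[g; MAX(c)→f](T)) → 4
  T → 6
  (γ[f; MAX(g)→a](γ[g; MAX(c)→f](T)) ⋈[f=c] T) → 5

== RESULT ==
f | a | d | c | g
1 | 6 | 3 | 1 | 6
5 | 9 | 3 | 5 | 1
5 | 9 | 8 | 5 | 9
6 | 8 | 9 | 6 | 8
8 | 3 | 8 | 8 | 3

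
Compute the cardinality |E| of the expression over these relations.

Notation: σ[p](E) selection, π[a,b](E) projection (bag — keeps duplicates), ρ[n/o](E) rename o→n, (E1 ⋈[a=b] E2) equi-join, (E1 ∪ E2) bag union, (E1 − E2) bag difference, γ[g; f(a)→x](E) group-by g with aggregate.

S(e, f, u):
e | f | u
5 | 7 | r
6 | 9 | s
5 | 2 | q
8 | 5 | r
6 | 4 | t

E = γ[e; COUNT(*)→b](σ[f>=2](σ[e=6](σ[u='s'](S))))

Stepwise |·|:
  S → 5
  σ[u='s'](S) → 1
  σ[e=6](σ[u='s'](S)) → 1
  σ[f>=2](σ[e=6](σ[u='s'](S))) → 1
  γ[e; COUNT(*)→b](σ[f>=2](σ[e=6](σ[u='s'](S)))) → 1

|E| = 1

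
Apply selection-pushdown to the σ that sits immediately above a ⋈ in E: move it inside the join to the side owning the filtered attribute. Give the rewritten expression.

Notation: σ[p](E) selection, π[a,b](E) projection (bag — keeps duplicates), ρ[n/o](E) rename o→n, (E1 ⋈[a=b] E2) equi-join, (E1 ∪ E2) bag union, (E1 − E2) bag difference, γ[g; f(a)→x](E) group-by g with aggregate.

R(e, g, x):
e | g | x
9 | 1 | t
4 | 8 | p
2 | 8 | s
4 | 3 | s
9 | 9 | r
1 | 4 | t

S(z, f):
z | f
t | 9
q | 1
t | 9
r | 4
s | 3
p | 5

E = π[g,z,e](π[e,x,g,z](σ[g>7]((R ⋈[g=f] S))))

σ filters on g, owned by the left side.
E' = π[g,z,e](π[e,x,g,z]((σ[g>7](R) ⋈[g=f] S)))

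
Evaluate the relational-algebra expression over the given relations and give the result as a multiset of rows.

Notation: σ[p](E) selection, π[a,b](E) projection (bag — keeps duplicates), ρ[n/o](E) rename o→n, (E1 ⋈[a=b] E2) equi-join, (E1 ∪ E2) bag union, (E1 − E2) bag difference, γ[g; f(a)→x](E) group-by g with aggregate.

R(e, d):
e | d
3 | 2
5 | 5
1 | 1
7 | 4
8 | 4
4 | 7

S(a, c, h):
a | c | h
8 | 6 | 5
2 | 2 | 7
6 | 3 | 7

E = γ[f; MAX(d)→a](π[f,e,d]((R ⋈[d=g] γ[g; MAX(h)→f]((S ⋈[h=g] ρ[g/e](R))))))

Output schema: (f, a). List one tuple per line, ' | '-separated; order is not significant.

Row counts bottom-up:
  R → 6
  S → 3
  R → 6
  ρ[g/e](R) → 6
  (S ⋈[h=g] ρ[g/e](R)) → 3
  γ[g; MAX(h)→f]((S ⋈[h=g] ρ[g/e](R))) → 2
  (R ⋈[d=g] γ[g; MAX(h)→f]((S ⋈[h=g] ρ[g/e](R)))) → 2
  π[f,e,d]((R ⋈[d=g] γ[g; MAX(h)→f]((S ⋈[h=g] ρ[g/e](R))))) → 2
  γ[f; MAX(d)→a](π[f,e,d]((R ⋈[d=g] γ[g; MAX(h)→f]((S ⋈[h=g] ρ[g/e](R)))))) → 2

== RESULT ==
f | a
5 | 5
7 | 7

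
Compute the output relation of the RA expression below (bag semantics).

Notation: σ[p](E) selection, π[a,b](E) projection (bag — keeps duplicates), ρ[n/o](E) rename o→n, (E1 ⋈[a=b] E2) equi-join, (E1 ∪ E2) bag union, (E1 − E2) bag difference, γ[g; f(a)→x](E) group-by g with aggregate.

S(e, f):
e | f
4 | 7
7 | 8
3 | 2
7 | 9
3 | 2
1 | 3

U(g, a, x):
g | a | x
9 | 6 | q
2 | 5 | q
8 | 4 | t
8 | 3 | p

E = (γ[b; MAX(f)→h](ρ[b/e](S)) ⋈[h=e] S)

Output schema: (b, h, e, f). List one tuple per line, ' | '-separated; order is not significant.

Row counts bottom-up:
  S → 6
  ρ[b/e](S) → 6
  γ[b; MAX(f)→h](ρ[b/e](S)) → 4
  S → 6
  (γ[b; MAX(f)→h](ρ[b/e](S)) ⋈[h=e] S) → 4

== RESULT ==
b | h | e | f
1 | 3 | 3 | 2
1 | 3 | 3 | 2
4 | 7 | 7 | 8
4 | 7 | 7 | 9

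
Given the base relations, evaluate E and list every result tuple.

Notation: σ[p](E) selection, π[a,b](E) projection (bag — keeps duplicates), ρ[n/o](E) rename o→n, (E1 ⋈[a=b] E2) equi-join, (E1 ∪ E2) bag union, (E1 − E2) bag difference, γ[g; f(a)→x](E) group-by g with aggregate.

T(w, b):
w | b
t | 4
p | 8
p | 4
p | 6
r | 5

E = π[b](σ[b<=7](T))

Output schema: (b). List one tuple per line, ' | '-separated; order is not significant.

Per-node cardinality:
  T → 5
  σ[b<=7](T) → 4
  π[b](σ[b<=7](T)) → 4

== RESULT ==
b
4
4
5
6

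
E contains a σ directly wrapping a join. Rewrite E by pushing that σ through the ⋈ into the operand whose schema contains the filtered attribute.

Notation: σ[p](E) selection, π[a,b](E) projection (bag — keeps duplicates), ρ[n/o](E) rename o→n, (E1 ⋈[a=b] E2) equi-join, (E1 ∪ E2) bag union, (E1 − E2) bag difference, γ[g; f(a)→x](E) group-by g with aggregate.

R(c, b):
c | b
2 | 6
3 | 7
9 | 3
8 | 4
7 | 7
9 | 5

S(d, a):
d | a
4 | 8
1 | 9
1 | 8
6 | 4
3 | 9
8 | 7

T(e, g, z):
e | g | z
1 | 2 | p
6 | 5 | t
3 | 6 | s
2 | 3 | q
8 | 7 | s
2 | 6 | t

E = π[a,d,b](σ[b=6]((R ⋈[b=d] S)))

σ filters on b, owned by the left side.
E' = π[a,d,b]((σ[b=6](R) ⋈[b=d] S))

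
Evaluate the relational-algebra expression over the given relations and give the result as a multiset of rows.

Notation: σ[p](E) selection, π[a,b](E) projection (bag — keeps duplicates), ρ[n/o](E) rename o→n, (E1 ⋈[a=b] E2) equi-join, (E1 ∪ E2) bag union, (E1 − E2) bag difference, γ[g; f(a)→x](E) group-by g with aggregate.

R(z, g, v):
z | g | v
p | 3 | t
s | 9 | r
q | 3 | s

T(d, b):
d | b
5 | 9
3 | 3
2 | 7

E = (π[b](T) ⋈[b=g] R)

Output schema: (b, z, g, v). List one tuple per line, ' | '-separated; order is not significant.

Subexpression sizes:
  T → 3
  π[b](T) → 3
  R → 3
  (π[b](T) ⋈[b=g] R) → 3

== RESULT ==
b | z | g | v
3 | p | 3 | t
3 | q | 3 | s
9 | s | 9 | r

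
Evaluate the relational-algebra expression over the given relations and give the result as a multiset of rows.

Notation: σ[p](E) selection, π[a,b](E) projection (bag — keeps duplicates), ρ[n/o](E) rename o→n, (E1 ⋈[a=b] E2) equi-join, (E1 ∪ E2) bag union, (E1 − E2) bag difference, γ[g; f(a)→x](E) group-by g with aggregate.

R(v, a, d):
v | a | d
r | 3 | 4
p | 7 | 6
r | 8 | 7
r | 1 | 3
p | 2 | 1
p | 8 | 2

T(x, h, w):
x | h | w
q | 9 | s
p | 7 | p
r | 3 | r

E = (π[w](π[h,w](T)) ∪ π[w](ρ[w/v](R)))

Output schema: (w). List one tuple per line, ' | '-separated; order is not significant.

Subexpression sizes:
  T → 3
  π[h,w](T) → 3
  π[w](π[h,w](T)) → 3
  R → 6
  ρ[w/v](R) → 6
  π[w](ρ[w/v](R)) → 6
  (π[w](π[h,w](T)) ∪ π[w](ρ[w/v](R))) → 9

== RESULT ==
w
p
p
p
p
r
r
r
r
s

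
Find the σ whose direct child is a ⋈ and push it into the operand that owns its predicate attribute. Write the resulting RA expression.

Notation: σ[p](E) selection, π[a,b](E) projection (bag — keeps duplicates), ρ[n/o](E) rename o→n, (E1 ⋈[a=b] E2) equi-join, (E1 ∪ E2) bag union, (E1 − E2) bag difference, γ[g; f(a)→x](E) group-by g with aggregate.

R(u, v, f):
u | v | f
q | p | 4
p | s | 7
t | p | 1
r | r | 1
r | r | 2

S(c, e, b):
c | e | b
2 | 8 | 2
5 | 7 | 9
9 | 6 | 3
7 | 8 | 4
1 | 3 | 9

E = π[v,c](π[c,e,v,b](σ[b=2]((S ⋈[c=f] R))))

σ filters on b, owned by the left side.
E' = π[v,c](π[c,e,v,b]((σ[b=2](S) ⋈[c=f] R)))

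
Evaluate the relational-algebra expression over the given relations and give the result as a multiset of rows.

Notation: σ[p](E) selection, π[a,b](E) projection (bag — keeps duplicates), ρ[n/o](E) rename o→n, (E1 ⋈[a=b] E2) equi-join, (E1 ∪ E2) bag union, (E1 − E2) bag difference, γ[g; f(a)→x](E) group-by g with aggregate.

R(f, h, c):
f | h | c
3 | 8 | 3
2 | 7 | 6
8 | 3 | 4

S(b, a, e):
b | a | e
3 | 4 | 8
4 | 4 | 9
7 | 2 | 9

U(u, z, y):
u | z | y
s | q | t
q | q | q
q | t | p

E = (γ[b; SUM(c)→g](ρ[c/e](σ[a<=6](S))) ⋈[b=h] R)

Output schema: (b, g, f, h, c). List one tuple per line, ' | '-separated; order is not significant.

Row counts bottom-up:
  S → 3
  σ[a<=6](S) → 3
  ρ[c/e](σ[a<=6](S)) → 3
  γ[b; SUM(c)→g](ρ[c/e](σ[a<=6](S))) → 3
  R → 3
  (γ[b; SUM(c)→g](ρ[c/e](σ[a<=6](S))) ⋈[b=h] R) → 2

== RESULT ==
b | g | f | h | c
3 | 8 | 8 | 3 | 4
7 | 9 | 2 | 7 | 6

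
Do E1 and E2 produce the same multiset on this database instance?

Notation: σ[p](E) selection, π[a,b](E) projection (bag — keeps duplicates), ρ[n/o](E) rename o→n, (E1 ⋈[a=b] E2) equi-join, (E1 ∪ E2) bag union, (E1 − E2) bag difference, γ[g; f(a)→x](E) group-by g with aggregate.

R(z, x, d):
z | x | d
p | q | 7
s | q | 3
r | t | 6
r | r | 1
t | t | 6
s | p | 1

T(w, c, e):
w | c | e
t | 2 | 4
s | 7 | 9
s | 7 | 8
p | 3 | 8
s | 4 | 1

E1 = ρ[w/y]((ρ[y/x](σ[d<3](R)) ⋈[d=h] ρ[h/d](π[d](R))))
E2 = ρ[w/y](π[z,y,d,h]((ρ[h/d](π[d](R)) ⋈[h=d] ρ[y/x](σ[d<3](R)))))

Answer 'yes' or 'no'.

E1 stepwise |·|:
  R → 6
  σ[d<3](R) → 2
  ρ[y/x](σ[d<3](R)) → 2
  R → 6
  π[d](R) → 6
  ρ[h/d](π[d](R)) → 6
  (ρ[y/x](σ[d<3](R)) ⋈[d=h] ρ[h/d](π[d](R))) → 4
  ρ[w/y]((ρ[y/x](σ[d<3](R)) ⋈[d=h] ρ[h/d](π[d](R)))) → 4
E2 stepwise |·|:
  R → 6
  π[d](R) → 6
  ρ[h/d](π[d](R)) → 6
  R → 6
  σ[d<3](R) → 2
  ρ[y/x](σ[d<3](R)) → 2
  (ρ[h/d](π[d](R)) ⋈[h=d] ρ[y/x](σ[d<3](R))) → 4
  π[z,y,d,h]((ρ[h/d](π[d](R)) ⋈[h=d] ρ[y/x](σ[d<3](R)))) → 4
  ρ[w/y](π[z,y,d,h]((ρ[h/d](π[d](R)) ⋈[h=d] ρ[y/x](σ[d<3](R))))) → 4

E1 and E2 produce the same multiset:
z | w | d | h
r | r | 1 | 1
r | r | 1 | 1
s | p | 1 | 1
s | p | 1 | 1

yes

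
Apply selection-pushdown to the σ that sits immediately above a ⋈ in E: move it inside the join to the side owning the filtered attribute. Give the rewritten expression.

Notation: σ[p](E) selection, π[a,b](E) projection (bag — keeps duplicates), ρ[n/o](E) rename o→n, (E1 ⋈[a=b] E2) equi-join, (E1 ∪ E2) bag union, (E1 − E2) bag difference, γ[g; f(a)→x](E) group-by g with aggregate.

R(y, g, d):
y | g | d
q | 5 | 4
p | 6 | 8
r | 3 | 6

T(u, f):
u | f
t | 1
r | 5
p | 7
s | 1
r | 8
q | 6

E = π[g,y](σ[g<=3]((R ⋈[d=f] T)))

σ filters on g, owned by the left side.
E' = π[g,y]((σ[g<=3](R) ⋈[d=f] T))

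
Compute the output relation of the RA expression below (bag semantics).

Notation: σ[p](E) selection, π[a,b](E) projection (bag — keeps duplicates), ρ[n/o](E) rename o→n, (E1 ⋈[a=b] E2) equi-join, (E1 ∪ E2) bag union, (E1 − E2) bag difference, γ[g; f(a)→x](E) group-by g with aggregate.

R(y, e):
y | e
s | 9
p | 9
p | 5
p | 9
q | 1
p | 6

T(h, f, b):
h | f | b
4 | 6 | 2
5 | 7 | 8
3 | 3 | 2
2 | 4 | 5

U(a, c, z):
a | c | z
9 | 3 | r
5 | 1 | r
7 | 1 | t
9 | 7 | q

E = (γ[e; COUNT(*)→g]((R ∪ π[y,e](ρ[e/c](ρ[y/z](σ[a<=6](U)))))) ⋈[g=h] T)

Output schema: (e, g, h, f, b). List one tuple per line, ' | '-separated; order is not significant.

Subexpression sizes:
  R → 6
  U → 4
  σ[a<=6](U) → 1
  ρ[y/z](σ[a<=6](U)) → 1
  ρ[e/c](ρ[y/z](σ[a<=6](U))) → 1
  π[y,e](ρ[e/c](ρ[y/z](σ[a<=6](U)))) → 1
  (R ∪ π[y,e](ρ[e/c](ρ[y/z](σ[a<=6](U))))) → 7
  γ[e; COUNT(*)→g]((R ∪ π[y,e](ρ[e/c](ρ[y/z](σ[a<=6](U)))))) → 4
  T → 4
  (γ[e; COUNT(*)→g]((R ∪ π[y,e](ρ[e/c](ρ[y/z](σ[a<=6](U)))))) ⋈[g=h] T) → 2

== RESULT ==
e | g | h | f | b
1 | 2 | 2 | 4 | 5
9 | 3 | 3 | 3 | 2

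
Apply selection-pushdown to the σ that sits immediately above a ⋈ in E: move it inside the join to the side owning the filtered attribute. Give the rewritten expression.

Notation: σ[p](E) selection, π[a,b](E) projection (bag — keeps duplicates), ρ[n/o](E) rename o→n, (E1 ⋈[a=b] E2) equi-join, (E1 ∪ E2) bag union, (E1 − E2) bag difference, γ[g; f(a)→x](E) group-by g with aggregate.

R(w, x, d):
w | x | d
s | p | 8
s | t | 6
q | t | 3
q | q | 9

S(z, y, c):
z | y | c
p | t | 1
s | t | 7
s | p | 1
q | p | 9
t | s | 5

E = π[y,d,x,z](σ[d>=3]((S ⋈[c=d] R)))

σ filters on d, owned by the right side.
E' = π[y,d,x,z]((S ⋈[c=d] σ[d>=3](R)))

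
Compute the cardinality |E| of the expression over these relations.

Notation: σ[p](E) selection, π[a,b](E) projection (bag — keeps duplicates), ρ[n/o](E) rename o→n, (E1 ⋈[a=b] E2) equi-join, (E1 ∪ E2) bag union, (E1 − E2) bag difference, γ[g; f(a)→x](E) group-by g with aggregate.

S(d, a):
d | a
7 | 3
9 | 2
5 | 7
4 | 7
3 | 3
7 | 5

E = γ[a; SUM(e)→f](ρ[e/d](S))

Subexpression sizes:
  S → 6
  ρ[e/d](S) → 6
  γ[a; SUM(e)→f](ρ[e/d](S)) → 4

|E| = 4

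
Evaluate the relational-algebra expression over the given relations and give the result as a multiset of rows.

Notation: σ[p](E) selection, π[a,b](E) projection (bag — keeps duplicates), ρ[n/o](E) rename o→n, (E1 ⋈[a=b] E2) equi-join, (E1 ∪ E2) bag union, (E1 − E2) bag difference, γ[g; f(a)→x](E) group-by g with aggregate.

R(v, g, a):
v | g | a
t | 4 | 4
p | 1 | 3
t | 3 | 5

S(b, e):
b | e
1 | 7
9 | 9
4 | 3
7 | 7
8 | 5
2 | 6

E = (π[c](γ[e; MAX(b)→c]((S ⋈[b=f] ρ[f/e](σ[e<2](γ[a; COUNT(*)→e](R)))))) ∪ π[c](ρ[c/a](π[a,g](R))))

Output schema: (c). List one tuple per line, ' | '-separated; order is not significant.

Subexpression sizes:
  S → 6
  R → 3
  γ[a; COUNT(*)→e](R) → 3
  σ[e<2](γ[a; COUNT(*)→e](R)) → 3
  ρ[f/e](σ[e<2](γ[a; COUNT(*)→e](R))) → 3
  (S ⋈[b=f] ρ[f/e](σ[e<2](γ[a; COUNT(*)→e](R)))) → 3
  γ[e; MAX(b)→c]((S ⋈[b=f] ρ[f/e](σ[e<2](γ[a; COUNT(*)→e](R))))) → 1
  π[c](γ[e; MAX(b)→c]((S ⋈[b=f] ρ[f/e](σ[e<2](γ[a; COUNT(*)→e](R)))))) → 1
  R → 3
  π[a,g](R) → 3
  ρ[c/a](π[a,g](R)) → 3
  π[c](ρ[c/a](π[a,g](R))) → 3
  (π[c](γ[e; MAX(b)→c]((S ⋈[b=f] ρ[f/e](σ[e<2](γ[a; COUNT(*)→e](R)))))) ∪ π[c](ρ[c/a](π[a,g](R)))) → 4

== RESULT ==
c
1
3
4
5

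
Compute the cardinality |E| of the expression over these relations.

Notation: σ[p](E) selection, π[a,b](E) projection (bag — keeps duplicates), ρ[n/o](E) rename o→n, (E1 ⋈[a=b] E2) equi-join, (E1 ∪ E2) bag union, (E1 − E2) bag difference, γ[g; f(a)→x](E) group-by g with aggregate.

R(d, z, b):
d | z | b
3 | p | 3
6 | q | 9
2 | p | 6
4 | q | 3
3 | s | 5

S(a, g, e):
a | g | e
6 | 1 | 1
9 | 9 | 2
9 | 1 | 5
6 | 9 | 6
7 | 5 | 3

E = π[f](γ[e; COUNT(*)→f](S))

Stepwise |·|:
  S → 5
  γ[e; COUNT(*)→f](S) → 5
  π[f](γ[e; COUNT(*)→f](S)) → 5

|E| = 5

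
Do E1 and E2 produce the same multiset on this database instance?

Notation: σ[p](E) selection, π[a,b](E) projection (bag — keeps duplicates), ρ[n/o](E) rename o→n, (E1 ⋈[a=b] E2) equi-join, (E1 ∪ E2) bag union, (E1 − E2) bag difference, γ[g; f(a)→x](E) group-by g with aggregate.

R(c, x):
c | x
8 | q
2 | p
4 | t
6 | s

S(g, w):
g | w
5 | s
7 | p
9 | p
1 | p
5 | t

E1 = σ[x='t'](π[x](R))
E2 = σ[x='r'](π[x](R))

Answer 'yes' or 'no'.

E1 per-node cardinality:
  R → 4
  π[x](R) → 4
  σ[x='t'](π[x](R)) → 1
E2 per-node cardinality:
  R → 4
  π[x](R) → 4
  σ[x='r'](π[x](R)) → 0

E1 result:
x
t
E2 result:
x
(0 rows)
Witness: ('t',) appears 1× in E1 but 0× in E2.

no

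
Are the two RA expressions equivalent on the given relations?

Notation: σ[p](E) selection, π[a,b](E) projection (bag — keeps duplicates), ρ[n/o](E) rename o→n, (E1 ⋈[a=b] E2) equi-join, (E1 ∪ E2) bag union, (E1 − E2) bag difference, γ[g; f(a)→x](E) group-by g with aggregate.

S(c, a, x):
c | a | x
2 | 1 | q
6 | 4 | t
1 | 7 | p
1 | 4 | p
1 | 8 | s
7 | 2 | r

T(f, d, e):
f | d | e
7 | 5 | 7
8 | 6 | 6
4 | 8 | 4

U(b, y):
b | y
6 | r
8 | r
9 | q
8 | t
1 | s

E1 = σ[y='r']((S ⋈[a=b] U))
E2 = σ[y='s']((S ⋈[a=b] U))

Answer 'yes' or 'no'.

E1 per-node cardinality:
  S → 6
  U → 5
  (S ⋈[a=b] U) → 3
  σ[y='r']((S ⋈[a=b] U)) → 1
E2 per-node cardinality:
  S → 6
  U → 5
  (S ⋈[a=b] U) → 3
  σ[y='s']((S ⋈[a=b] U)) → 1

E1 result:
c | a | x | b | y
1 | 8 | s | 8 | r
E2 result:
c | a | x | b | y
2 | 1 | q | 1 | s
Witness: (2, 1, 'q', 1, 's') appears 0× in E1 but 1× in E2.

no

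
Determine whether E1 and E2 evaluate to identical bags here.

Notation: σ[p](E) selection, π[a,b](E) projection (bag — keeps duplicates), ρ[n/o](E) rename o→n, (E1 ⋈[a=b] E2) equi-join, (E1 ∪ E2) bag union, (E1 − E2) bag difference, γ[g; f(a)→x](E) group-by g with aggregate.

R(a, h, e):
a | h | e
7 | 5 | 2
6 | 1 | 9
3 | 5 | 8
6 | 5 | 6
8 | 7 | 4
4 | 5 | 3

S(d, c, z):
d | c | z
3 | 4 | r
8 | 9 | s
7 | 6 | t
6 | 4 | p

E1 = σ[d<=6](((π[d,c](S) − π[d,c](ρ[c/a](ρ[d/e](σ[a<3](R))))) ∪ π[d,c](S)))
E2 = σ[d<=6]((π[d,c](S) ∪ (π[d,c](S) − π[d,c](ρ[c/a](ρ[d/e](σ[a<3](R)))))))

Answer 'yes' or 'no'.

E1 row counts bottom-up:
  S → 4
  π[d,c](S) → 4
  R → 6
  σ[a<3](R) → 0
  ρ[d/e](σ[a<3](R)) → 0
  ρ[c/a](ρ[d/e](σ[a<3](R))) → 0
  π[d,c](ρ[c/a](ρ[d/e](σ[a<3](R)))) → 0
  (π[d,c](S) − π[d,c](ρ[c/a](ρ[d/e](σ[a<3](R))))) → 4
  S → 4
  π[d,c](S) → 4
  ((π[d,c](S) − π[d,c](ρ[c/a](ρ[d/e](σ[a<3](R))))) ∪ π[d,c](S)) → 8
  σ[d<=6](((π[d,c](S) − π[d,c](ρ[c/a](ρ[d/e](σ[a<3](R))))) ∪ π[d,c](S))) → 4
E2 row counts bottom-up:
  S → 4
  π[d,c](S) → 4
  S → 4
  π[d,c](S) → 4
  R → 6
  σ[a<3](R) → 0
  ρ[d/e](σ[a<3](R)) → 0
  ρ[c/a](ρ[d/e](σ[a<3](R))) → 0
  π[d,c](ρ[c/a](ρ[d/e](σ[a<3](R)))) → 0
  (π[d,c](S) − π[d,c](ρ[c/a](ρ[d/e](σ[a<3](R))))) → 4
  (π[d,c](S) ∪ (π[d,c](S) − π[d,c](ρ[c/a](ρ[d/e](σ[a<3](R)))))) → 8
  σ[d<=6]((π[d,c](S) ∪ (π[d,c](S) − π[d,c](ρ[c/a](ρ[d/e](σ[a<3](R))))))) → 4

E1 and E2 produce the same multiset:
d | c
3 | 4
3 | 4
6 | 4
6 | 4

yes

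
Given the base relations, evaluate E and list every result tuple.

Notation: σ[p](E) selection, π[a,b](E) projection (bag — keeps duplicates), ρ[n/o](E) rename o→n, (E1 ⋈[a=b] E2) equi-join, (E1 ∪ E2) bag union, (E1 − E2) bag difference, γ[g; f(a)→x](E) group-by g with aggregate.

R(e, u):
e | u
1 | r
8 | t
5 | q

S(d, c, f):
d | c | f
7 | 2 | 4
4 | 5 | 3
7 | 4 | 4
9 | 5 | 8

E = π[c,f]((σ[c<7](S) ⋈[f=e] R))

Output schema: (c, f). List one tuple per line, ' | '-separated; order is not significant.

Subexpression sizes:
  S → 4
  σ[c<7](S) → 4
  R → 3
  (σ[c<7](S) ⋈[f=e] R) → 1
  π[c,f]((σ[c<7](S) ⋈[f=e] R)) → 1

== RESULT ==
c | f
5 | 8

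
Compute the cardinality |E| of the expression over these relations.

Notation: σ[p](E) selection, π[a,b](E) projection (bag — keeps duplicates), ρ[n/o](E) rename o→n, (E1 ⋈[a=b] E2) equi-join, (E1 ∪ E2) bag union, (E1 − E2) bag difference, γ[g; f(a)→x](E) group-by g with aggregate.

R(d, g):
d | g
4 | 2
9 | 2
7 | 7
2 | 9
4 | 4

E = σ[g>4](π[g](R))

Subexpression sizes:
  R → 5
  π[g](R) → 5
  σ[g>4](π[g](R)) → 2

|E| = 2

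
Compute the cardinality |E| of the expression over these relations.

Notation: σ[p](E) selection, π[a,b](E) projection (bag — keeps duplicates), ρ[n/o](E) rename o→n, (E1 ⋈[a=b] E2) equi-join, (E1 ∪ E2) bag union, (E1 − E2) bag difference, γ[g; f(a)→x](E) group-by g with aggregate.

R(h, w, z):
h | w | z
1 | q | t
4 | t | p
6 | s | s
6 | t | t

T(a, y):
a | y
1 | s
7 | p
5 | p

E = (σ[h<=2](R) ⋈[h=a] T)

Per-node cardinality:
  R → 4
  σ[h<=2](R) → 1
  T → 3
  (σ[h<=2](R) ⋈[h=a] T) → 1

|E| = 1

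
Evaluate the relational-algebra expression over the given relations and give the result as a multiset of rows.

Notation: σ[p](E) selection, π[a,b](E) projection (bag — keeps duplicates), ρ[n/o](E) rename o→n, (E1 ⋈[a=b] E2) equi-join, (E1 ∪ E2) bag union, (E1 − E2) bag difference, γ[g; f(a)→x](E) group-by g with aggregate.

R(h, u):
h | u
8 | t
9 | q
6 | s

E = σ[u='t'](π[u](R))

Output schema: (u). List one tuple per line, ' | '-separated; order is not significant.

Stepwise |·|:
  R → 3
  π[u](R) → 3
  σ[u='t'](π[u](R)) → 1

== RESULT ==
u
t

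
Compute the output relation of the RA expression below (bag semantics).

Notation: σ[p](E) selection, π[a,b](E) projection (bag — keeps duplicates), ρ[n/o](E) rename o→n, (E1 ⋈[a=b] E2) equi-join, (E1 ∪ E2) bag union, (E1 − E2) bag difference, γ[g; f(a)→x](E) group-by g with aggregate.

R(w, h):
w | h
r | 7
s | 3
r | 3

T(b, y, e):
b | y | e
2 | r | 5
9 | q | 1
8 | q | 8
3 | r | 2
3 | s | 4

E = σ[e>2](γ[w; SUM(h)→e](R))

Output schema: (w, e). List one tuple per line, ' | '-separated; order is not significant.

Stepwise |·|:
  R → 3
  γ[w; SUM(h)→e](R) → 2
  σ[e>2](γ[w; SUM(h)→e](R)) → 2

== RESULT ==
w | e
r | 10
s | 3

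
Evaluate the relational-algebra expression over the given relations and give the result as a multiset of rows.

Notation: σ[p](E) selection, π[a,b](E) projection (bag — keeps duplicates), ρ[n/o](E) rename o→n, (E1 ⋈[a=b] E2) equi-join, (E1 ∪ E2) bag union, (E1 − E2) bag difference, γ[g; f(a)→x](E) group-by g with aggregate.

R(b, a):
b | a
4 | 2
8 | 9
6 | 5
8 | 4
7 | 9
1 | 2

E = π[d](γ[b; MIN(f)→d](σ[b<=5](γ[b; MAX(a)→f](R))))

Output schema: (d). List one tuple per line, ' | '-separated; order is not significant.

Row counts bottom-up:
  R → 6
  γ[b; MAX(a)→f](R) → 5
  σ[b<=5](γ[b; MAX(a)→f](R)) → 2
  γ[b; MIN(f)→d](σ[b<=5](γ[b; MAX(a)→f](R))) → 2
  π[d](γ[b; MIN(f)→d](σ[b<=5](γ[b; MAX(a)→f](R)))) → 2

== RESULT ==
d
2
2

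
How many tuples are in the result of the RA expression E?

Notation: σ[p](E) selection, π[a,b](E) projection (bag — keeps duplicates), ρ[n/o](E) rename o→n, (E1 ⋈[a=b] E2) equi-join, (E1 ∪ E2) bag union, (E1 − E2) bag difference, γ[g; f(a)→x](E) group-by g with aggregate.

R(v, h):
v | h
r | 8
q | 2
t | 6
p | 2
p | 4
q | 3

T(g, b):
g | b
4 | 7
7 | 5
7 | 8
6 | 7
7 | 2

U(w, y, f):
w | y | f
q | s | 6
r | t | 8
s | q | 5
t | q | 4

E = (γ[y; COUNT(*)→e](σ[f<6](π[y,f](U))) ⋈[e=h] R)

Stepwise |·|:
  U → 4
  π[y,f](U) → 4
  σ[f<6](π[y,f](U)) → 2
  γ[y; COUNT(*)→e](σ[f<6](π[y,f](U))) → 1
  R → 6
  (γ[y; COUNT(*)→e](σ[f<6](π[y,f](U))) ⋈[e=h] R) → 2

|E| = 2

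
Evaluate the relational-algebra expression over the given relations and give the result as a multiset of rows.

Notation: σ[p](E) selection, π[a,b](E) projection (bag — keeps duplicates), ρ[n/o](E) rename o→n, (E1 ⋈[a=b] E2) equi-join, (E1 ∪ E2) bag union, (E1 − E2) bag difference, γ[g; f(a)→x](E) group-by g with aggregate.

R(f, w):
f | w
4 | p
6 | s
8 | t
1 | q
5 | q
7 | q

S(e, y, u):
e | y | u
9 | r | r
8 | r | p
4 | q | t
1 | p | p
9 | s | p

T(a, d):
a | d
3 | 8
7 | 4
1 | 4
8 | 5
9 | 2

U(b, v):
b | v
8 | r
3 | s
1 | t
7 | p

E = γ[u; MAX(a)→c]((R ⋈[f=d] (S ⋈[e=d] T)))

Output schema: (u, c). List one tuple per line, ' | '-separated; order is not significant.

Row counts bottom-up:
  R → 6
  S → 5
  T → 5
  (S ⋈[e=d] T) → 3
  (R ⋈[f=d] (S ⋈[e=d] T)) → 3
  γ[u; MAX(a)→c]((R ⋈[f=d] (S ⋈[e=d] T))) → 2

== RESULT ==
u | c
p | 3
t | 7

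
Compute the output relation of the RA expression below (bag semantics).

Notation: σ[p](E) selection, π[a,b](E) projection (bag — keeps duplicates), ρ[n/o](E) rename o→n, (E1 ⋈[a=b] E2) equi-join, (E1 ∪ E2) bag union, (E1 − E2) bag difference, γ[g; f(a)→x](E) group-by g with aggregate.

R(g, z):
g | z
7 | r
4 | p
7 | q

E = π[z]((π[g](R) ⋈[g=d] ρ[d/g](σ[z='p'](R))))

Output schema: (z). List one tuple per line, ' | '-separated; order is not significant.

Row counts bottom-up:
  R → 3
  π[g](R) → 3
  R → 3
  σ[z='p'](R) → 1
  ρ[d/g](σ[z='p'](R)) → 1
  (π[g](R) ⋈[g=d] ρ[d/g](σ[z='p'](R))) → 1
  π[z]((π[g](R) ⋈[g=d] ρ[d/g](σ[z='p'](R)))) → 1

== RESULT ==
z
p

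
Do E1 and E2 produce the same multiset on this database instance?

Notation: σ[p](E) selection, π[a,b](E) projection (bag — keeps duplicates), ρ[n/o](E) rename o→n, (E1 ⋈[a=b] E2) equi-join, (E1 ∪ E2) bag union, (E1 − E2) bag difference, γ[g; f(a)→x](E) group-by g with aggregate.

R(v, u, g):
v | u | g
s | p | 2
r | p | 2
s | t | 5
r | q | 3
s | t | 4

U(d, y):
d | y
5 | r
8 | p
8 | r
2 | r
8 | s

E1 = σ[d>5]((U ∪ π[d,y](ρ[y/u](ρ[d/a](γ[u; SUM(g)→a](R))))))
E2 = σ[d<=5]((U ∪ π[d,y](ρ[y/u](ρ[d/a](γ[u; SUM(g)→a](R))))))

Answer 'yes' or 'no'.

E1 per-node cardinality:
  U → 5
  R → 5
  γ[u; SUM(g)→a](R) → 3
  ρ[d/a](γ[u; SUM(g)→a](R)) → 3
  ρ[y/u](ρ[d/a](γ[u; SUM(g)→a](R))) → 3
  π[d,y](ρ[y/u](ρ[d/a](γ[u; SUM(g)→a](R)))) → 3
  (U ∪ π[d,y](ρ[y/u](ρ[d/a](γ[u; SUM(g)→a](R))))) → 8
  σ[d>5]((U ∪ π[d,y](ρ[y/u](ρ[d/a](γ[u; SUM(g)→a](R)))))) → 4
E2 per-node cardinality:
  U → 5
  R → 5
  γ[u; SUM(g)→a](R) → 3
  ρ[d/a](γ[u; SUM(g)→a](R)) → 3
  ρ[y/u](ρ[d/a](γ[u; SUM(g)→a](R))) → 3
  π[d,y](ρ[y/u](ρ[d/a](γ[u; SUM(g)→a](R)))) → 3
  (U ∪ π[d,y](ρ[y/u](ρ[d/a](γ[u; SUM(g)→a](R))))) → 8
  σ[d<=5]((U ∪ π[d,y](ρ[y/u](ρ[d/a](γ[u; SUM(g)→a](R)))))) → 4

E1 result:
d | y
8 | p
8 | r
8 | s
9 | t
E2 result:
d | y
2 | r
3 | q
4 | p
5 | r
Witness: (3, 'q') appears 0× in E1 but 1× in E2.

no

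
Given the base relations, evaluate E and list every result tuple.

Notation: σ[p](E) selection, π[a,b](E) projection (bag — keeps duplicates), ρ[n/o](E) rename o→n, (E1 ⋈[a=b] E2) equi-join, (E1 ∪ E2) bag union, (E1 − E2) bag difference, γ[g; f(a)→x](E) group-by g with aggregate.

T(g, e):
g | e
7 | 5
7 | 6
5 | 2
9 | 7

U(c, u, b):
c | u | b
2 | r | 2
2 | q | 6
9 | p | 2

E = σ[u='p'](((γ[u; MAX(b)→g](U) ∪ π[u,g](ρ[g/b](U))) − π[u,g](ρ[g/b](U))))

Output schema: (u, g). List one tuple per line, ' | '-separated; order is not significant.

Stepwise |·|:
  U → 3
  γ[u; MAX(b)→g](U) → 3
  U → 3
  ρ[g/b](U) → 3
  π[u,g](ρ[g/b](U)) → 3
  (γ[u; MAX(b)→g](U) ∪ π[u,g](ρ[g/b](U))) → 6
  U → 3
  ρ[g/b](U) → 3
  π[u,g](ρ[g/b](U)) → 3
  ((γ[u; MAX(b)→g](U) ∪ π[u,g](ρ[g/b](U))) − π[u,g](ρ[g/b](U))) → 3
  σ[u='p'](((γ[u; MAX(b)→g](U) ∪ π[u,g](ρ[g/b](U))) − π[u,g](ρ[g/b](U)))) → 1

== RESULT ==
u | g
p | 2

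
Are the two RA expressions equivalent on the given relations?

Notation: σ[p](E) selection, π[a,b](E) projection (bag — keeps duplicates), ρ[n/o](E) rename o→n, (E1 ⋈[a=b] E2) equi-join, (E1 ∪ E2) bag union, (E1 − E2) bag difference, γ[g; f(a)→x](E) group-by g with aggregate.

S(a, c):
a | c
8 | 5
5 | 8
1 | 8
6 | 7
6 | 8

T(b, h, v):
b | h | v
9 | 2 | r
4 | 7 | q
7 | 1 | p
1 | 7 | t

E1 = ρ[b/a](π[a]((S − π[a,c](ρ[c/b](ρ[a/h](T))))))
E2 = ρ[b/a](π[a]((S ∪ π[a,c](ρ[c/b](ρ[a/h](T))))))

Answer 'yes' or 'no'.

E1 per-node cardinality:
  S → 5
  T → 4
  ρ[a/h](T) → 4
  ρ[c/b](ρ[a/h](T)) → 4
  π[a,c](ρ[c/b](ρ[a/h](T))) → 4
  (S − π[a,c](ρ[c/b](ρ[a/h](T)))) → 5
  π[a]((S − π[a,c](ρ[c/b](ρ[a/h](T))))) → 5
  ρ[b/a](π[a]((S − π[a,c](ρ[c/b](ρ[a/h](T)))))) → 5
E2 per-node cardinality:
  S → 5
  T → 4
  ρ[a/h](T) → 4
  ρ[c/b](ρ[a/h](T)) → 4
  π[a,c](ρ[c/b](ρ[a/h](T))) → 4
  (S ∪ π[a,c](ρ[c/b](ρ[a/h](T)))) → 9
  π[a]((S ∪ π[a,c](ρ[c/b](ρ[a/h](T))))) → 9
  ρ[b/a](π[a]((S ∪ π[a,c](ρ[c/b](ρ[a/h](T)))))) → 9

E1 result:
b
1
5
6
6
8
E2 result:
b
1
1
2
5
6
6
7
7
8
Witness: (2,) appears 0× in E1 but 1× in E2.

no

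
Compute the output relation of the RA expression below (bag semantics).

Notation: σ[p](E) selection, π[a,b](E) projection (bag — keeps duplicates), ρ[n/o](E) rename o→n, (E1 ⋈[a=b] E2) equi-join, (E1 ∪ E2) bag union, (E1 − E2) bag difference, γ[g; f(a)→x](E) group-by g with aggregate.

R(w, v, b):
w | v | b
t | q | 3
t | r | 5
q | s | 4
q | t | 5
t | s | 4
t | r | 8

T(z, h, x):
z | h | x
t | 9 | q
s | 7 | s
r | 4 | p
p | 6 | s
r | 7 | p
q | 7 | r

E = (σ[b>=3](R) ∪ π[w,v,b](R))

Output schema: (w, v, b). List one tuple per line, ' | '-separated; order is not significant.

Per-node cardinality:
  R → 6
  σ[b>=3](R) → 6
  R → 6
  π[w,v,b](R) → 6
  (σ[b>=3](R) ∪ π[w,v,b](R)) → 12

== RESULT ==
w | v | b
q | s | 4
q | s | 4
q | t | 5
q | t | 5
t | q | 3
t | q | 3
t | r | 5
t | r | 5
t | r | 8
t | r | 8
t | s | 4
t | s | 4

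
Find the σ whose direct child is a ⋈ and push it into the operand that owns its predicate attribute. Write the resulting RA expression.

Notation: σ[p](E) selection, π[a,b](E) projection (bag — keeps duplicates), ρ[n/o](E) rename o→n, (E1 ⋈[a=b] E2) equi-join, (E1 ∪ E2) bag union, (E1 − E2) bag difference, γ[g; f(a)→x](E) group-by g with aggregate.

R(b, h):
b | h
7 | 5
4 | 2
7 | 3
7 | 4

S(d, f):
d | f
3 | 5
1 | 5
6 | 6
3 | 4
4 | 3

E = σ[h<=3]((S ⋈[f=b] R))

σ filters on h, owned by the right side.
E' = (S ⋈[f=b] σ[h<=3](R))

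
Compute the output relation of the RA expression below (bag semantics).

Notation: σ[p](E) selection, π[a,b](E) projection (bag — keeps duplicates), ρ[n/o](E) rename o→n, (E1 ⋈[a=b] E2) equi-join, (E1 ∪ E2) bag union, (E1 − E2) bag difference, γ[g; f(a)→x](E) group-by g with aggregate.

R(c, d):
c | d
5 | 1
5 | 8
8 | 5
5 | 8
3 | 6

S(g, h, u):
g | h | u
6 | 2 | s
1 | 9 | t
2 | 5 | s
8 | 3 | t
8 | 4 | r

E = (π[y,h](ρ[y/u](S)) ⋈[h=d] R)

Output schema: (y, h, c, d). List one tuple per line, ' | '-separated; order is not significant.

Per-node cardinality:
  S → 5
  ρ[y/u](S) → 5
  π[y,h](ρ[y/u](S)) → 5
  R → 5
  (π[y,h](ρ[y/u](S)) ⋈[h=d] R) → 1

== RESULT ==
y | h | c | d
s | 5 | 8 | 5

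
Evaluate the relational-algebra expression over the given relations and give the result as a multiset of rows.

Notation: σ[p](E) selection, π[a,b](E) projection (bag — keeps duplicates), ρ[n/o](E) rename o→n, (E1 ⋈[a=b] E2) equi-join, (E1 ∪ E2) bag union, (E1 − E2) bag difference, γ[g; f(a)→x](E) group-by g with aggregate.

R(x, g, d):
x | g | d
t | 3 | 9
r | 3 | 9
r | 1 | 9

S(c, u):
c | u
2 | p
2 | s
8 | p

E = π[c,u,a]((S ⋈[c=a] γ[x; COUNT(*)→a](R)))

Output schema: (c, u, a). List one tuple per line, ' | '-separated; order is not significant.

Row counts bottom-up:
  S → 3
  R → 3
  γ[x; COUNT(*)→a](R) → 2
  (S ⋈[c=a] γ[x; COUNT(*)→a](R)) → 2
  π[c,u,a]((S ⋈[c=a] γ[x; COUNT(*)→a](R))) → 2

== RESULT ==
c | u | a
2 | p | 2
2 | s | 2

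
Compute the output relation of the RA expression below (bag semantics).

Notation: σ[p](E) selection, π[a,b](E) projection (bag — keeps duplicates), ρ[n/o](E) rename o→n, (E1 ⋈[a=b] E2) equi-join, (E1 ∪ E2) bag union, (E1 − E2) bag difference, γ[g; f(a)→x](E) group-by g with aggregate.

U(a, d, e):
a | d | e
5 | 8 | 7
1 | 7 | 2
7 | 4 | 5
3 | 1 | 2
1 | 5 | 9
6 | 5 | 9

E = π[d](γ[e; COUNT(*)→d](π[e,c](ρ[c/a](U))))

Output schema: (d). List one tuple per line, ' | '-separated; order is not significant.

Stepwise |·|:
  U → 6
  ρ[c/a](U) → 6
  π[e,c](ρ[c/a](U)) → 6
  γ[e; COUNT(*)→d](π[e,c](ρ[c/a](U))) → 4
  π[d](γ[e; COUNT(*)→d](π[e,c](ρ[c/a](U)))) → 4

== RESULT ==
d
1
1
2
2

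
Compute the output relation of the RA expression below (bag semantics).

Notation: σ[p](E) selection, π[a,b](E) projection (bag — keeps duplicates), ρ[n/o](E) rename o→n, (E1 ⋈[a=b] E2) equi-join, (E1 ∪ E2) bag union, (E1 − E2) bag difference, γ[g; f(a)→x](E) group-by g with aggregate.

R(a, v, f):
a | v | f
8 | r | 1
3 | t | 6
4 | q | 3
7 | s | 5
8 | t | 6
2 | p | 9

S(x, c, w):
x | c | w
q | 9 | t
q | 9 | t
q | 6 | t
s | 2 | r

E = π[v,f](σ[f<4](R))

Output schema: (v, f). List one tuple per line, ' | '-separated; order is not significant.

Subexpression sizes:
  R → 6
  σ[f<4](R) → 2
  π[v,f](σ[f<4](R)) → 2

== RESULT ==
v | f
q | 3
r | 1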